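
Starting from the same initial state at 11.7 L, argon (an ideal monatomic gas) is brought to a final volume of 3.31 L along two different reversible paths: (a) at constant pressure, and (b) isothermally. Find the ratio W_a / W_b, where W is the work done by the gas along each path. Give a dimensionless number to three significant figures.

W_a / W_b ≈ 0.568

Path (a) isobaric: W = P₁(V₂ − V₁) → W_a/(P₁V₁) = -0.7171.
Path (b) isothermal: W = P₁V₁ ln(V₂/V₁) → W_b/(P₁V₁) = -1.263.
W_a / W_b = -0.7171 / -1.263 = 0.5679.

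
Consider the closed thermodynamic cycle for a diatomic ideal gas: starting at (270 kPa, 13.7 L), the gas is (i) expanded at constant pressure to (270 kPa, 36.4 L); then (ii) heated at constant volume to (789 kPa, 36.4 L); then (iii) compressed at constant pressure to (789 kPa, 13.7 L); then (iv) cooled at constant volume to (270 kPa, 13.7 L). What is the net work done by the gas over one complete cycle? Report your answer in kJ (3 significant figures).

Constant-volume legs do no work.
W(i) = (270)(36.4 − 13.7) = 6129 J; W(iii) = (789)(13.7 − 36.4) = -17910 J.
W_net = 6129 − 17910 = -11781 J (the counter-clockwise enclosed area).

W_net ≈ -11.8 kJ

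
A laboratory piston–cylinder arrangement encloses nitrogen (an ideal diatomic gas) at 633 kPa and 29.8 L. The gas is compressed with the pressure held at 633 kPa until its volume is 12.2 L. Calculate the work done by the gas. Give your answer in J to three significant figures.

Isobaric: W = P ΔV.
W = (633 kPa)(12.2 − 29.8 L) = (633)(-17.6) = -11141 J.

W ≈ -11100 J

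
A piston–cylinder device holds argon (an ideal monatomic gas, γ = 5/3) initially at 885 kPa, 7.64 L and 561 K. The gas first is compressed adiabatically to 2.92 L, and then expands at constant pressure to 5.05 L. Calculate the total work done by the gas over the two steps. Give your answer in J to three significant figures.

W_total ≈ 250 J

Step 1 (adiabatic): W = (P₁V₁ − P₂V₂)/(γ−1) = (6761 − 12838)/0.667 = -9115 J.
After step 1: P = 4397 kPa, V = 2.92 L, T = 1065 K.
Step 2 (isobaric): W = PΔV = (4397 kPa)(5.05 − 2.92 L) = 9365 J.
W_total = -9115 + 9365 = 249.5 J.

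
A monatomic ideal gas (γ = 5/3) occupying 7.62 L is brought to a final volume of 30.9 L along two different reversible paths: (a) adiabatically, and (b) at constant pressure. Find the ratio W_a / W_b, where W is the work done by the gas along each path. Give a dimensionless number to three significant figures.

W_a / W_b ≈ 0.298

Path (a) adiabatic: W = P₁V₁(1 − (V₁/V₂)^(γ−1))/(γ−1) → W_a/(P₁V₁) = 0.9101.
Path (b) isobaric: W = P₁(V₂ − V₁) → W_b/(P₁V₁) = 3.055.
W_a / W_b = 0.9101 / 3.055 = 0.2979.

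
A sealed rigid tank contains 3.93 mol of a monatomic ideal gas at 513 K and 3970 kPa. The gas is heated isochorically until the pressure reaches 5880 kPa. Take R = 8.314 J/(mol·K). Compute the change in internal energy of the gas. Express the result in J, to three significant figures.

ΔU ≈ 12100 J

Constant volume ⇒ W = 0, so Q = ΔU = nCᵥΔT with Cᵥ = 3R/2 = 12.47 J/(mol·K).
At constant V, T₂/T₁ = P₂/P₁ ⇒ ΔT = T₁(P₂/P₁ − 1) = 513·(5880/3970 − 1) = 246.8 K.
ΔU = (3.93)(12.47)(246.8) = 12096 J.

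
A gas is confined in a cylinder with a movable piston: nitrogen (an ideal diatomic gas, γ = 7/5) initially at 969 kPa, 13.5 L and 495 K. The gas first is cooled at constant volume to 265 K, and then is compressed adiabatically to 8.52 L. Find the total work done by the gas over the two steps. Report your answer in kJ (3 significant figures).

Step 1 (isochoric): W = 0 (constant volume).
After step 1: P = 518.8 kPa (V unchanged).
Step 2 (adiabatic): W = (P₁V₁ − P₂V₂)/(γ−1) = (7003 − 8419)/0.4 = -3539 J.
W_total = 0 − 3539 = -3539 J.

W_total ≈ -3.54 kJ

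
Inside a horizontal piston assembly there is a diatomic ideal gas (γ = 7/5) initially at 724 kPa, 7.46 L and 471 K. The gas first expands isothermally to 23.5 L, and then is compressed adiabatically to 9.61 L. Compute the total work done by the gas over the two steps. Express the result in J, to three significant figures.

Step 1 (isothermal): W = P₁V₁ ln(V₂/V₁) = (5401) ln(23.5/7.46) = 6197 J.
After step 1: P = 229.8 kPa, V = 23.5 L, T = 471 K.
Step 2 (adiabatic): W = (P₁V₁ − P₂V₂)/(γ−1) = (5401 − 7724)/0.4 = -5806 J.
W_total = 6197 − 5806 = 391.2 J.

W_total ≈ 391 J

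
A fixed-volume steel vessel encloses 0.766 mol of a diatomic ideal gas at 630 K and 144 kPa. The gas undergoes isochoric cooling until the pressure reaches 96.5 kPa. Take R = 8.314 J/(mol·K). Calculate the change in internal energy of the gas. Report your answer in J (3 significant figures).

ΔU ≈ -3310 J

Constant volume ⇒ W = 0, so Q = ΔU = nCᵥΔT with Cᵥ = 5R/2 = 20.79 J/(mol·K).
At constant V, T₂/T₁ = P₂/P₁ ⇒ ΔT = T₁(P₂/P₁ − 1) = 630·(96.5/144 − 1) = -207.8 K.
ΔU = (0.766)(20.79)(-207.8) = -3309 J.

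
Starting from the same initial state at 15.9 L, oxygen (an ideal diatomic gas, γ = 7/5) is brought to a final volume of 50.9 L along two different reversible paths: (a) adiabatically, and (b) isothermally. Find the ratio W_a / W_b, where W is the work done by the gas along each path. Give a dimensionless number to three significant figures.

W_a / W_b ≈ 0.800

Path (a) adiabatic: W = P₁V₁(1 − (V₁/V₂)^(γ−1))/(γ−1) → W_a/(P₁V₁) = 0.9303.
Path (b) isothermal: W = P₁V₁ ln(V₂/V₁) → W_b/(P₁V₁) = 1.164.
W_a / W_b = 0.9303 / 1.164 = 0.7996.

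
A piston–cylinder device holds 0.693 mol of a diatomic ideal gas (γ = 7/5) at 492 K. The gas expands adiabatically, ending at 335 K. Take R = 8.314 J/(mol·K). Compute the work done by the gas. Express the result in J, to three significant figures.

W ≈ 2260 J

Adiabatic ⇒ Q = 0, so W_by = −ΔU = nCᵥ(T₁ − T₂).
Cᵥ = 5R/2 = 20.79 J/(mol·K).
W = (0.693)(20.79)(492 − 335) = 2261 J.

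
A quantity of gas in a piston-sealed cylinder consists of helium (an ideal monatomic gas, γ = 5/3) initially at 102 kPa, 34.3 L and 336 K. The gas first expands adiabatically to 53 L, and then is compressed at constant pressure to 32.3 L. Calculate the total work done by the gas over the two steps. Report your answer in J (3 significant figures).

Step 1 (adiabatic): W = (P₁V₁ − P₂V₂)/(γ−1) = (3499 − 2618)/0.667 = 1321 J.
After step 1: P = 49.39 kPa, V = 53 L, T = 251.4 K.
Step 2 (isobaric): W = PΔV = (49.39 kPa)(32.3 − 53 L) = -1022 J.
W_total = 1321 − 1022 = 299.1 J.

W_total ≈ 299 J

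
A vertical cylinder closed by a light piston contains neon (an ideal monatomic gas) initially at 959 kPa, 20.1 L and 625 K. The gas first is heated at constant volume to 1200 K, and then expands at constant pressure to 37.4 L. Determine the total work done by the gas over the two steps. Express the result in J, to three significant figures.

Step 1 (isochoric): W = 0 (constant volume).
After step 1: P = 1841 kPa (V unchanged).
Step 2 (isobaric): W = PΔV = (1841 kPa)(37.4 − 20.1 L) = 31854 J.
W_total = 0 + 31854 = 31854 J.

W_total ≈ 31900 J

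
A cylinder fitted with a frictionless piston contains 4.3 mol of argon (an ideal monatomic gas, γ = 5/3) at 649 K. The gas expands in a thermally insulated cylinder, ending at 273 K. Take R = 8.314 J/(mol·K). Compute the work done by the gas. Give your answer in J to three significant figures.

Adiabatic ⇒ Q = 0, so W_by = −ΔU = nCᵥ(T₁ − T₂).
Cᵥ = 3R/2 = 12.47 J/(mol·K).
W = (4.3)(12.47)(649 − 273) = 20163 J.

W ≈ 20200 J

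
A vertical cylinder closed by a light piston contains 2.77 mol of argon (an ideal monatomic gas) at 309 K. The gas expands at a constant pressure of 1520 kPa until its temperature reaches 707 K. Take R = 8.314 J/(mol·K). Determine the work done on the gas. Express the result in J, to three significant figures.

Isobaric: W = P ΔV = nR ΔT.
W = (2.77)(8.314)(707 − 309) = 9166 J.
Work on gas = −W_by = -9166 J.

W ≈ -9170 J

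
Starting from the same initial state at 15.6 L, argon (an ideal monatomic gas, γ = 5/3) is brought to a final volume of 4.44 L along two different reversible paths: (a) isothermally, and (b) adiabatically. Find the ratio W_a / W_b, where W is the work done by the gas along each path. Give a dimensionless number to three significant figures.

W_a / W_b ≈ 0.639

Path (a) isothermal: W = P₁V₁ ln(V₂/V₁) → W_a/(P₁V₁) = -1.257.
Path (b) adiabatic: W = P₁V₁(1 − (V₁/V₂)^(γ−1))/(γ−1) → W_b/(P₁V₁) = -1.967.
W_a / W_b = -1.257 / -1.967 = 0.6389.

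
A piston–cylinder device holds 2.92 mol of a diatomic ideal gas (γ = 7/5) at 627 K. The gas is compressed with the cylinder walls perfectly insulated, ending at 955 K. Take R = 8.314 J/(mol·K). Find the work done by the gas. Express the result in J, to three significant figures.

W ≈ -19900 J

Adiabatic ⇒ Q = 0, so W_by = −ΔU = nCᵥ(T₁ − T₂).
Cᵥ = 5R/2 = 20.79 J/(mol·K).
W = (2.92)(20.79)(627 − 955) = -19907 J.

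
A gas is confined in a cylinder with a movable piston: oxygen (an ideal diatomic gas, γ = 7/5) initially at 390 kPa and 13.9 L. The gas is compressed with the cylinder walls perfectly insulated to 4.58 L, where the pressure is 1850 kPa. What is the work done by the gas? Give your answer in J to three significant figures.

Adiabatic: W = (P₁V₁ − P₂V₂)/(γ − 1) with γ = 7/5.
P₁V₁ = 5421 J, P₂V₂ = 8473 J.
W = (5421 − 8473) / 0.4 = -7630 J.

W ≈ -7630 J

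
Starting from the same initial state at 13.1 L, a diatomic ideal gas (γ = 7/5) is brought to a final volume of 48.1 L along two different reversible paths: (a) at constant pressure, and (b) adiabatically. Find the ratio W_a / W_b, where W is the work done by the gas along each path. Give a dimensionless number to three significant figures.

Path (a) isobaric: W = P₁(V₂ − V₁) → W_a/(P₁V₁) = 2.672.
Path (b) adiabatic: W = P₁V₁(1 − (V₁/V₂)^(γ−1))/(γ−1) → W_b/(P₁V₁) = 1.014.
W_a / W_b = 2.672 / 1.014 = 2.635.

W_a / W_b ≈ 2.63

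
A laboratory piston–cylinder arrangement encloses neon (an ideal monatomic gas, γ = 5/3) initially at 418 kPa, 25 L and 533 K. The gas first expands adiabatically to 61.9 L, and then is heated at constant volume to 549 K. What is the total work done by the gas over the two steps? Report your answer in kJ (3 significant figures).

Step 1 (adiabatic): W = (P₁V₁ − P₂V₂)/(γ−1) = (10450 − 5710)/0.667 = 7110 J.
Step 2 (isochoric): W = 0 (constant volume).
W_total = 7110 + 0 = 7110 J.

W_total ≈ 7.11 kJ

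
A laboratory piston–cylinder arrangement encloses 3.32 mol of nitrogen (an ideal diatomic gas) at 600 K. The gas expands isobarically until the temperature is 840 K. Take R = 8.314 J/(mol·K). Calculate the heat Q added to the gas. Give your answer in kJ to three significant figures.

Q ≈ 23.2 kJ

Isobaric: W = nRΔT = (3.32)(8.314)(240) = 6625 J.
ΔU = nCᵥΔT with Cᵥ = 5R/2: ΔU = (3.32)(20.79)(240) = 16561 J.
Q = ΔU + W = 16561 + 6625 = 23186 J.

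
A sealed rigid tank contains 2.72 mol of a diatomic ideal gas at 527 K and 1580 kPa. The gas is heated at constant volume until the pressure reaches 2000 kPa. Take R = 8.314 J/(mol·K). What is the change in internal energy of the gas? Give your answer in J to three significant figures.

ΔU ≈ 7920 J

Constant volume ⇒ W = 0, so Q = ΔU = nCᵥΔT with Cᵥ = 5R/2 = 20.79 J/(mol·K).
At constant V, T₂/T₁ = P₂/P₁ ⇒ ΔT = T₁(P₂/P₁ − 1) = 527·(2000/1580 − 1) = 140.1 K.
ΔU = (2.72)(20.79)(140.1) = 7920 J.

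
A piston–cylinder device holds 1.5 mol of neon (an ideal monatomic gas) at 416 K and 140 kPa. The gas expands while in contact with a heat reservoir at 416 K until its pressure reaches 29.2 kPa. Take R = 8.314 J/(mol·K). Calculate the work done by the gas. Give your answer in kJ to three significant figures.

W ≈ 8.13 kJ

Isothermal process: W = nRT ln(V₂/V₁) = nRT ln(P₁/P₂).
W = (1.5)(8.314)(416) × ln(140/29.2)
  = 5188 × ln(4.795) = 5188 × 1.567
W_by_gas = 8132 J.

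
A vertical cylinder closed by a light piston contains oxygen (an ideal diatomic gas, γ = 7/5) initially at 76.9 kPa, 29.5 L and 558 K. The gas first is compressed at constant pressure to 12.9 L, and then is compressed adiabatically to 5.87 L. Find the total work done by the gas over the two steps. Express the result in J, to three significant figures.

Step 1 (isobaric): W = PΔV = (76.9 kPa)(12.9 − 29.5 L) = -1277 J.
After step 1: P = 76.9 kPa, V = 12.9 L, T = 244 K.
Step 2 (adiabatic): W = (P₁V₁ − P₂V₂)/(γ−1) = (992 − 1359)/0.4 = -918.1 J.
W_total = -1277 − 918.1 = -2195 J.

W_total ≈ -2190 J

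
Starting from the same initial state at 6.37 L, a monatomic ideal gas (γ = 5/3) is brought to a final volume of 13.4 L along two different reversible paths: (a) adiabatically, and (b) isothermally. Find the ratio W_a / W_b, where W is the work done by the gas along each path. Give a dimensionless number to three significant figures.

W_a / W_b ≈ 0.788

Path (a) adiabatic: W = P₁V₁(1 − (V₁/V₂)^(γ−1))/(γ−1) → W_a/(P₁V₁) = 0.5863.
Path (b) isothermal: W = P₁V₁ ln(V₂/V₁) → W_b/(P₁V₁) = 0.7437.
W_a / W_b = 0.5863 / 0.7437 = 0.7885.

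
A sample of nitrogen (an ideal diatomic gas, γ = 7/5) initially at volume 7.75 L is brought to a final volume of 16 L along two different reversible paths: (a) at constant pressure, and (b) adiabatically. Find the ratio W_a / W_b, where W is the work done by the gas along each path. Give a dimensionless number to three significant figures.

Path (a) isobaric: W = P₁(V₂ − V₁) → W_a/(P₁V₁) = 1.065.
Path (b) adiabatic: W = P₁V₁(1 − (V₁/V₂)^(γ−1))/(γ−1) → W_b/(P₁V₁) = 0.6293.
W_a / W_b = 1.065 / 0.6293 = 1.692.

W_a / W_b ≈ 1.69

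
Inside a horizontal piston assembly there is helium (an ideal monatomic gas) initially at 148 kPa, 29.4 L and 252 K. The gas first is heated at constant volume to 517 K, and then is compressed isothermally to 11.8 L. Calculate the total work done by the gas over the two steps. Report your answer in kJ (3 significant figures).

W_total ≈ -8.15 kJ

Step 1 (isochoric): W = 0 (constant volume).
After step 1: P = 303.6 kPa (V unchanged).
Step 2 (isothermal): W = P₁V₁ ln(V₂/V₁) = (8927) ln(11.8/29.4) = -8149 J.
W_total = 0 − 8149 = -8149 J.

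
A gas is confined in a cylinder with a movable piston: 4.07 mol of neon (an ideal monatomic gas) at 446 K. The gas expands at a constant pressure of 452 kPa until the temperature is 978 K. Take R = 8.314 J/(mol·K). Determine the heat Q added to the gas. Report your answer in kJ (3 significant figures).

Q ≈ 45.0 kJ

Isobaric: W = nRΔT = (4.07)(8.314)(532) = 18002 J.
ΔU = nCᵥΔT with Cᵥ = 3R/2: ΔU = (4.07)(12.47)(532) = 27003 J.
Q = ΔU + W = 27003 + 18002 = 45005 J.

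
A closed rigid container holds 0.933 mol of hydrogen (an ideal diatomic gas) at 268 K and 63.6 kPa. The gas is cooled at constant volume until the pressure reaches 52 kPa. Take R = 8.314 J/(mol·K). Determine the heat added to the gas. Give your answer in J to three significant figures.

Constant volume ⇒ W = 0, so Q = ΔU = nCᵥΔT with Cᵥ = 5R/2 = 20.79 J/(mol·K).
At constant V, T₂/T₁ = P₂/P₁ ⇒ ΔT = T₁(P₂/P₁ − 1) = 268·(52/63.6 − 1) = -48.88 K.
ΔU = (0.933)(20.79)(-48.88) = -947.9 J.

Q ≈ -948 J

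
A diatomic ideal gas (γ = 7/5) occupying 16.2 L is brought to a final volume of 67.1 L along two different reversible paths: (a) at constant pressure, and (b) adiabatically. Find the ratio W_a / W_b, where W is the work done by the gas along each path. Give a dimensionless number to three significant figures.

W_a / W_b ≈ 2.90

Path (a) isobaric: W = P₁(V₂ − V₁) → W_a/(P₁V₁) = 3.142.
Path (b) adiabatic: W = P₁V₁(1 − (V₁/V₂)^(γ−1))/(γ−1) → W_b/(P₁V₁) = 1.084.
W_a / W_b = 3.142 / 1.084 = 2.898.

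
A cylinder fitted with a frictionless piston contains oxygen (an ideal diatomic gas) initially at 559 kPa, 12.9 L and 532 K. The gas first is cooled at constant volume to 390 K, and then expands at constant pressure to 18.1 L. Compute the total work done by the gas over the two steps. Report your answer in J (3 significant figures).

W_total ≈ 2130 J

Step 1 (isochoric): W = 0 (constant volume).
After step 1: P = 409.8 kPa (V unchanged).
Step 2 (isobaric): W = PΔV = (409.8 kPa)(18.1 − 12.9 L) = 2131 J.
W_total = 0 + 2131 = 2131 J.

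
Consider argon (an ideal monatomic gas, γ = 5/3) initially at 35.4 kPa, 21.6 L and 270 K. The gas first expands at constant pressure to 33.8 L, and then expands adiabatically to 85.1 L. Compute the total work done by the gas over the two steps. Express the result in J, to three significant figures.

Step 1 (isobaric): W = PΔV = (35.4 kPa)(33.8 − 21.6 L) = 431.9 J.
After step 1: P = 35.4 kPa, V = 33.8 L, T = 422.5 K.
Step 2 (adiabatic): W = (P₁V₁ − P₂V₂)/(γ−1) = (1197 − 646.5)/0.667 = 825 J.
W_total = 431.9 + 825 = 1257 J.

W_total ≈ 1260 J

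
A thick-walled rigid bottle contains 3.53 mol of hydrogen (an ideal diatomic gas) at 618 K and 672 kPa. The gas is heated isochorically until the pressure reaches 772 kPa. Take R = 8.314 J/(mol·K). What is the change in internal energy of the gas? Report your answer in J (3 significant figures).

Constant volume ⇒ W = 0, so Q = ΔU = nCᵥΔT with Cᵥ = 5R/2 = 20.79 J/(mol·K).
At constant V, T₂/T₁ = P₂/P₁ ⇒ ΔT = T₁(P₂/P₁ − 1) = 618·(772/672 − 1) = 91.96 K.
ΔU = (3.53)(20.79)(91.96) = 6748 J.

ΔU ≈ 6750 J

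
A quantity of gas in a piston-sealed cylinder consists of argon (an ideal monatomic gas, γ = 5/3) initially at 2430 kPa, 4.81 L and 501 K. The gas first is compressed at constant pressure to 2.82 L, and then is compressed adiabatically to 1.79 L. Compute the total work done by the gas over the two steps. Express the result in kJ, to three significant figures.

Step 1 (isobaric): W = PΔV = (2430 kPa)(2.82 − 4.81 L) = -4836 J.
After step 1: P = 2430 kPa, V = 2.82 L, T = 293.7 K.
Step 2 (adiabatic): W = (P₁V₁ − P₂V₂)/(γ−1) = (6853 − 9278)/0.667 = -3638 J.
W_total = -4836 − 3638 = -8474 J.

W_total ≈ -8.47 kJ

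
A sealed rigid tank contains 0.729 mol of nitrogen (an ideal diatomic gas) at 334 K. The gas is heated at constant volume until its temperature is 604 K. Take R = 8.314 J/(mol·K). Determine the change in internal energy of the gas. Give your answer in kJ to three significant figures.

ΔU ≈ 4.09 kJ

Constant volume ⇒ W = 0, so Q = ΔU = nCᵥΔT with Cᵥ = 5R/2 = 20.79 J/(mol·K).
ΔU = (0.729)(20.79)(604 − 334) = 4091 J.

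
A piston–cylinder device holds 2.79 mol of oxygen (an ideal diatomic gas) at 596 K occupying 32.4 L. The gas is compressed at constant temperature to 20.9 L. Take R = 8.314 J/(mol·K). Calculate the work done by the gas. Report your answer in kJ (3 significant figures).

Isothermal: W = nRT ln(V₂/V₁).
W = (2.79)(8.314)(596) × ln(20.9/32.4)
  = 13825 × -0.4384
W_by_gas = -6061 J.

W ≈ -6.06 kJ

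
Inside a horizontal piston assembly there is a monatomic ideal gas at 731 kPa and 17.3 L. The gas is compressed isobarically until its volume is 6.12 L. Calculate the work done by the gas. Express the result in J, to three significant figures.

Isobaric: W = P ΔV.
W = (731 kPa)(6.12 − 17.3 L) = (731)(-11.18) = -8173 J.

W ≈ -8170 J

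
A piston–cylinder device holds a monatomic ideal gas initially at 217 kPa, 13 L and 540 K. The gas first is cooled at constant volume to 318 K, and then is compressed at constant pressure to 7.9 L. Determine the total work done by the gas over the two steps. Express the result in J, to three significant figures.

W_total ≈ -652 J

Step 1 (isochoric): W = 0 (constant volume).
After step 1: P = 127.8 kPa (V unchanged).
Step 2 (isobaric): W = PΔV = (127.8 kPa)(7.9 − 13 L) = -651.7 J.
W_total = 0 − 651.7 = -651.7 J.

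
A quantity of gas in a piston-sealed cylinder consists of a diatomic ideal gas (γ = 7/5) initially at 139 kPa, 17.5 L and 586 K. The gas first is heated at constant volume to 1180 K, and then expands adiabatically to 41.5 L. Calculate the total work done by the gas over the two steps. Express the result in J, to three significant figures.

W_total ≈ 3580 J

Step 1 (isochoric): W = 0 (constant volume).
After step 1: P = 279.9 kPa (V unchanged).
Step 2 (adiabatic): W = (P₁V₁ − P₂V₂)/(γ−1) = (4898 − 3468)/0.4 = 3576 J.
W_total = 0 + 3576 = 3576 J.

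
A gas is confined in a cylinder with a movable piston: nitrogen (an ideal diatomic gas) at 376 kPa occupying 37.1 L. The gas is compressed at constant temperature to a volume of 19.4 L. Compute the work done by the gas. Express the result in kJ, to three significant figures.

W ≈ -9.04 kJ

Isothermal: W = nRT ln(V₂/V₁) = P₁V₁ ln(V₂/V₁).
P₁V₁ = (376 kPa)(37.1 L) = 13950 J.
W = 13950 × ln(19.4/37.1) = 13950 × -0.6483
W_by_gas = -9044 J.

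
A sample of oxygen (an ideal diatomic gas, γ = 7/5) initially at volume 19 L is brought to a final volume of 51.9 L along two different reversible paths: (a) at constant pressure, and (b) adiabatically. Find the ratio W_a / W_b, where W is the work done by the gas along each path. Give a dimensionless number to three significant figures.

W_a / W_b ≈ 2.09

Path (a) isobaric: W = P₁(V₂ − V₁) → W_a/(P₁V₁) = 1.732.
Path (b) adiabatic: W = P₁V₁(1 − (V₁/V₂)^(γ−1))/(γ−1) → W_b/(P₁V₁) = 0.8275.
W_a / W_b = 1.732 / 0.8275 = 2.093.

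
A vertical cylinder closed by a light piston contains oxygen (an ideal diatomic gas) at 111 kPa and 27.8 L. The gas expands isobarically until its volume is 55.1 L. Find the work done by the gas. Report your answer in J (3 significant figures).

W ≈ 3030 J

Isobaric: W = P ΔV.
W = (111 kPa)(55.1 − 27.8 L) = (111)(27.3) = 3030 J.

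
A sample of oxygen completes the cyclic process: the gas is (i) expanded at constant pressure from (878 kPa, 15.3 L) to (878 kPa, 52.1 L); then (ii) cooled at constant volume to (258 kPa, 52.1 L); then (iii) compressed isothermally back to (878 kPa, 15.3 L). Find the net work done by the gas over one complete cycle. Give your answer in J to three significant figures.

W_net ≈ 15800 J

Leg (i): W = PΔV = (878)(52.1 − 15.3) = 32310 J.
Leg (ii): W = 0.
Leg (iii): W = PᵢVᵢ ln(V_f/Vᵢ) = (13442) ln(15.3/52.1) = -16470 J.
W_net = 32310 − 16470 = 15840 J.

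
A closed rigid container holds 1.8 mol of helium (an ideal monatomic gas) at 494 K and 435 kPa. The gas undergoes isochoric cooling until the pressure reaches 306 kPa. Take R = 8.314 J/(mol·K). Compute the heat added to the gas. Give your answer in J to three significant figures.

Constant volume ⇒ W = 0, so Q = ΔU = nCᵥΔT with Cᵥ = 3R/2 = 12.47 J/(mol·K).
At constant V, T₂/T₁ = P₂/P₁ ⇒ ΔT = T₁(P₂/P₁ − 1) = 494·(306/435 − 1) = -146.5 K.
ΔU = (1.8)(12.47)(-146.5) = -3289 J.

Q ≈ -3290 J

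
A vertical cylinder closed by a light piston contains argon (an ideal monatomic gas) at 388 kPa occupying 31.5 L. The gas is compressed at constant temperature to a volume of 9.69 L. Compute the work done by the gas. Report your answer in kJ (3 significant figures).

W ≈ -14.4 kJ

Isothermal: W = nRT ln(V₂/V₁) = P₁V₁ ln(V₂/V₁).
P₁V₁ = (388 kPa)(31.5 L) = 12222 J.
W = 12222 × ln(9.69/31.5) = 12222 × -1.179
W_by_gas = -14408 J.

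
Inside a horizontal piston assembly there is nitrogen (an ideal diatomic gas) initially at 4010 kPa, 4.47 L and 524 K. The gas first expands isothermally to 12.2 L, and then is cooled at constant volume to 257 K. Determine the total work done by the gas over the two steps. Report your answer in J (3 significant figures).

Step 1 (isothermal): W = P₁V₁ ln(V₂/V₁) = (17925) ln(12.2/4.47) = 17997 J.
Step 2 (isochoric): W = 0 (constant volume).
W_total = 17997 + 0 = 17997 J.

W_total ≈ 18000 J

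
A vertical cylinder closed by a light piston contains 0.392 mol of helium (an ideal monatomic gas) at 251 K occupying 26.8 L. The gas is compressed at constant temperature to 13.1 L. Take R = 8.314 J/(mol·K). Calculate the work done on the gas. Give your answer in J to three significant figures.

W ≈ 586 J

Isothermal: W = nRT ln(V₂/V₁).
W = (0.392)(8.314)(251) × ln(13.1/26.8)
  = 818 × -0.7158
W_by_gas = -585.5 J; work on gas = −W_by = 585.5 J.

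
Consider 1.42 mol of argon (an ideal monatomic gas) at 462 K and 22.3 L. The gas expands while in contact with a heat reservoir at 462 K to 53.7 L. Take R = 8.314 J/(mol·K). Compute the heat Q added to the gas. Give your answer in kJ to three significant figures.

Q ≈ 4.79 kJ

Isothermal ⇒ ΔU = 0, so Q = W = nRT ln(V₂/V₁).
Q = (1.42)(8.314)(462) ln(53.7/22.3) = 5454 × 0.8788 = 4793 J.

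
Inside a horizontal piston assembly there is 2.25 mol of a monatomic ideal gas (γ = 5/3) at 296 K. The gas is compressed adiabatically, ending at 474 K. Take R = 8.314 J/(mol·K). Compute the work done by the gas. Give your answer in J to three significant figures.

Adiabatic ⇒ Q = 0, so W_by = −ΔU = nCᵥ(T₁ − T₂).
Cᵥ = 3R/2 = 12.47 J/(mol·K).
W = (2.25)(12.47)(296 − 474) = -4995 J.

W ≈ -4990 J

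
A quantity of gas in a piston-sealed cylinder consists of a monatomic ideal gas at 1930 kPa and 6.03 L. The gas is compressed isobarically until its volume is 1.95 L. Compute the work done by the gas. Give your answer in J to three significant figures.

W ≈ -7870 J

Isobaric: W = P ΔV.
W = (1930 kPa)(1.95 − 6.03 L) = (1930)(-4.08) = -7874 J.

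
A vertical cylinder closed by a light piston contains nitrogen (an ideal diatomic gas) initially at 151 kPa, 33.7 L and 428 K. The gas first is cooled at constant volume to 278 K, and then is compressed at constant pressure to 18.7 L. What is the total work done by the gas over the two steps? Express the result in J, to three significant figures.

Step 1 (isochoric): W = 0 (constant volume).
After step 1: P = 98.08 kPa (V unchanged).
Step 2 (isobaric): W = PΔV = (98.08 kPa)(18.7 − 33.7 L) = -1471 J.
W_total = 0 − 1471 = -1471 J.

W_total ≈ -1470 J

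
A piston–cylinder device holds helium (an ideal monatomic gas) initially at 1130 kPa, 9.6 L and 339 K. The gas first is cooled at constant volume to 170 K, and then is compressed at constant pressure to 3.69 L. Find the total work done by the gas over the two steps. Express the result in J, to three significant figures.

W_total ≈ -3350 J

Step 1 (isochoric): W = 0 (constant volume).
After step 1: P = 566.7 kPa (V unchanged).
Step 2 (isobaric): W = PΔV = (566.7 kPa)(3.69 − 9.6 L) = -3349 J.
W_total = 0 − 3349 = -3349 J.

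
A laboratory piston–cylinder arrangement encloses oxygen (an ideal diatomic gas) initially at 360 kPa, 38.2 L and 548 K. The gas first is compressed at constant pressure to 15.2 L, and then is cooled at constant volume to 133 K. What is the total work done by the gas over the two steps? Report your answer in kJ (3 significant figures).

Step 1 (isobaric): W = PΔV = (360 kPa)(15.2 − 38.2 L) = -8280 J.
Step 2 (isochoric): W = 0 (constant volume).
W_total = -8280 + 0 = -8280 J.

W_total ≈ -8.28 kJ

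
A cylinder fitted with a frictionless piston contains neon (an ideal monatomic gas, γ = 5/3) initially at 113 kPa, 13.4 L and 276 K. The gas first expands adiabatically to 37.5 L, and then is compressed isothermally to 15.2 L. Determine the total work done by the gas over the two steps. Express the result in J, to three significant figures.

W_total ≈ 439 J

Step 1 (adiabatic): W = (P₁V₁ − P₂V₂)/(γ−1) = (1514 − 762.5)/0.667 = 1128 J.
After step 1: P = 20.33 kPa, V = 37.5 L, T = 139 K.
Step 2 (isothermal): W = P₁V₁ ln(V₂/V₁) = (762.5) ln(15.2/37.5) = -688.6 J.
W_total = 1128 − 688.6 = 439 J.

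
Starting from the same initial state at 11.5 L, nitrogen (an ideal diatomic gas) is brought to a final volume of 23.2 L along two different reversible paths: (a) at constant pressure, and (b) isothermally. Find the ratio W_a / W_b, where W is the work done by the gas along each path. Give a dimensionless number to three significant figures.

W_a / W_b ≈ 1.45

Path (a) isobaric: W = P₁(V₂ − V₁) → W_a/(P₁V₁) = 1.017.
Path (b) isothermal: W = P₁V₁ ln(V₂/V₁) → W_b/(P₁V₁) = 0.7018.
W_a / W_b = 1.017 / 0.7018 = 1.45.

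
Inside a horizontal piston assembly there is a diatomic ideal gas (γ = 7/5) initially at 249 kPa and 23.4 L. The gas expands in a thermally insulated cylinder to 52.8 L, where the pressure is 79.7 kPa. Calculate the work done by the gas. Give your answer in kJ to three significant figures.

W ≈ 4.05 kJ

Adiabatic: W = (P₁V₁ − P₂V₂)/(γ − 1) with γ = 7/5.
P₁V₁ = 5827 J, P₂V₂ = 4208 J.
W = (5827 − 4208) / 0.4 = 4046 J.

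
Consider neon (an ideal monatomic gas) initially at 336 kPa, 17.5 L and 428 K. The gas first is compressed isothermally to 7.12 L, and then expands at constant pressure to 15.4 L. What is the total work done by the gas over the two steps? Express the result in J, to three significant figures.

W_total ≈ 1550 J

Step 1 (isothermal): W = P₁V₁ ln(V₂/V₁) = (5880) ln(7.12/17.5) = -5288 J.
After step 1: P = 825.8 kPa, V = 7.12 L, T = 428 K.
Step 2 (isobaric): W = PΔV = (825.8 kPa)(15.4 − 7.12 L) = 6838 J.
W_total = -5288 + 6838 = 1550 J.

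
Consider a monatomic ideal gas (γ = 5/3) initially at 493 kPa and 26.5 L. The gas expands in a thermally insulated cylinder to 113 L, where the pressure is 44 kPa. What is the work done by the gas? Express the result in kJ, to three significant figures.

Adiabatic: W = (P₁V₁ − P₂V₂)/(γ − 1) with γ = 5/3.
P₁V₁ = 13064 J, P₂V₂ = 4972 J.
W = (13064 − 4972) / 0.6667 = 12139 J.

W ≈ 12.1 kJ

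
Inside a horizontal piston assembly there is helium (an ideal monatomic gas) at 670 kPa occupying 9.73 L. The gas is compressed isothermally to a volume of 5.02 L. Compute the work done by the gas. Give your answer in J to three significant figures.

W ≈ -4310 J

Isothermal: W = nRT ln(V₂/V₁) = P₁V₁ ln(V₂/V₁).
P₁V₁ = (670 kPa)(9.73 L) = 6519 J.
W = 6519 × ln(5.02/9.73) = 6519 × -0.6618
W_by_gas = -4314 J.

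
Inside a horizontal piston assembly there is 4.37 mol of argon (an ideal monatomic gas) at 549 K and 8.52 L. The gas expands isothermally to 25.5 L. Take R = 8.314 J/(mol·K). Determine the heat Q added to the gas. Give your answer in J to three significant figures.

Q ≈ 21900 J

Isothermal ⇒ ΔU = 0, so Q = W = nRT ln(V₂/V₁).
Q = (4.37)(8.314)(549) ln(25.5/8.52) = 19946 × 1.096 = 21866 J.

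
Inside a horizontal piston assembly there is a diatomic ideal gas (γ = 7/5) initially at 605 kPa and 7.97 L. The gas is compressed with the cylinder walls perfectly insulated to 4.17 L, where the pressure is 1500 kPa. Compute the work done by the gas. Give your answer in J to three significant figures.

Adiabatic: W = (P₁V₁ − P₂V₂)/(γ − 1) with γ = 7/5.
P₁V₁ = 4822 J, P₂V₂ = 6255 J.
W = (4822 − 6255) / 0.4 = -3583 J.

W ≈ -3580 J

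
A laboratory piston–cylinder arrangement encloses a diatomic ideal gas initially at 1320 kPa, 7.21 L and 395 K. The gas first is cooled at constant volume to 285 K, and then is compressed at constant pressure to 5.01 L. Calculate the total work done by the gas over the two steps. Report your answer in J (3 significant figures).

Step 1 (isochoric): W = 0 (constant volume).
After step 1: P = 952.4 kPa (V unchanged).
Step 2 (isobaric): W = PΔV = (952.4 kPa)(5.01 − 7.21 L) = -2095 J.
W_total = 0 − 2095 = -2095 J.

W_total ≈ -2100 J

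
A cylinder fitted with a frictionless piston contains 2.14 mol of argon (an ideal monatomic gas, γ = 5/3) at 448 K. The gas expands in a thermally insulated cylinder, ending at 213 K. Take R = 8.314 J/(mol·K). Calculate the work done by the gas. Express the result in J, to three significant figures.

W ≈ 6270 J

Adiabatic ⇒ Q = 0, so W_by = −ΔU = nCᵥ(T₁ − T₂).
Cᵥ = 3R/2 = 12.47 J/(mol·K).
W = (2.14)(12.47)(448 − 213) = 6272 J.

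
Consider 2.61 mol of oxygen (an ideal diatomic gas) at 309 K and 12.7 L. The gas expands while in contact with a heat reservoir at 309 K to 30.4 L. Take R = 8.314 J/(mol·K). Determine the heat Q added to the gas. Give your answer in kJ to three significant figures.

Isothermal ⇒ ΔU = 0, so Q = W = nRT ln(V₂/V₁).
Q = (2.61)(8.314)(309) ln(30.4/12.7) = 6705 × 0.8728 = 5853 J.

Q ≈ 5.85 kJ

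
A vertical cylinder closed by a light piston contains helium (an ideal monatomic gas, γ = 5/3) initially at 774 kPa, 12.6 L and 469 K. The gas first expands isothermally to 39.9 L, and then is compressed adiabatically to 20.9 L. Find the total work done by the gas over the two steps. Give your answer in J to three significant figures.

Step 1 (isothermal): W = P₁V₁ ln(V₂/V₁) = (9752) ln(39.9/12.6) = 11241 J.
After step 1: P = 244.4 kPa, V = 39.9 L, T = 469 K.
Step 2 (adiabatic): W = (P₁V₁ − P₂V₂)/(γ−1) = (9752 − 15008)/0.667 = -7884 J.
W_total = 11241 − 7884 = 3358 J.

W_total ≈ 3360 J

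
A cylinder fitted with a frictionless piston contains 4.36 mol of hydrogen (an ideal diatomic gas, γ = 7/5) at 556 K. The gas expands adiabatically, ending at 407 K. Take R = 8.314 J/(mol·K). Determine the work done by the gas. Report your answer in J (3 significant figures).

W ≈ 13500 J

Adiabatic ⇒ Q = 0, so W_by = −ΔU = nCᵥ(T₁ − T₂).
Cᵥ = 5R/2 = 20.79 J/(mol·K).
W = (4.36)(20.79)(556 − 407) = 13503 J.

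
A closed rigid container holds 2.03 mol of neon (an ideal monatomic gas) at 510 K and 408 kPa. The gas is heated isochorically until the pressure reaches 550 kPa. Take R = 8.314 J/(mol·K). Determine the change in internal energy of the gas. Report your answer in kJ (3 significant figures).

Constant volume ⇒ W = 0, so Q = ΔU = nCᵥΔT with Cᵥ = 3R/2 = 12.47 J/(mol·K).
At constant V, T₂/T₁ = P₂/P₁ ⇒ ΔT = T₁(P₂/P₁ − 1) = 510·(550/408 − 1) = 177.5 K.
ΔU = (2.03)(12.47)(177.5) = 4494 J.

ΔU ≈ 4.49 kJ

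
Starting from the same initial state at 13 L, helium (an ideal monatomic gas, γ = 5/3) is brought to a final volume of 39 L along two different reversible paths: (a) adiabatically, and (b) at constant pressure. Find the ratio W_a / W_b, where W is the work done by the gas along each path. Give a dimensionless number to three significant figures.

Path (a) adiabatic: W = P₁V₁(1 − (V₁/V₂)^(γ−1))/(γ−1) → W_a/(P₁V₁) = 0.7789.
Path (b) isobaric: W = P₁(V₂ − V₁) → W_b/(P₁V₁) = 2.
W_a / W_b = 0.7789 / 2 = 0.3894.

W_a / W_b ≈ 0.389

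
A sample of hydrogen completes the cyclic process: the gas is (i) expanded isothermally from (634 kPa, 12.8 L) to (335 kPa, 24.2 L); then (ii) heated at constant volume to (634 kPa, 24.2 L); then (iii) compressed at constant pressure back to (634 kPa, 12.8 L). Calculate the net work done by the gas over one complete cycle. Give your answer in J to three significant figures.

Leg (i): W = PᵢVᵢ ln(V_f/Vᵢ) = (8115) ln(24.2/12.8) = 5169 J.
Leg (ii): W = 0.
Leg (iii): W = PΔV = (634)(12.8 − 24.2) = -7228 J.
W_net = 5169 − 7228 = -2059 J.

W_net ≈ -2060 J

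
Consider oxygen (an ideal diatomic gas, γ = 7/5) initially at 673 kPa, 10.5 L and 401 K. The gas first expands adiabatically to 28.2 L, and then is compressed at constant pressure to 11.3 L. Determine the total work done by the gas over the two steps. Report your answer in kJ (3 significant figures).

Step 1 (adiabatic): W = (P₁V₁ − P₂V₂)/(γ−1) = (7066 − 4760)/0.4 = 5767 J.
After step 1: P = 168.8 kPa, V = 28.2 L, T = 270.1 K.
Step 2 (isobaric): W = PΔV = (168.8 kPa)(11.3 − 28.2 L) = -2852 J.
W_total = 5767 − 2852 = 2915 J.

W_total ≈ 2.91 kJ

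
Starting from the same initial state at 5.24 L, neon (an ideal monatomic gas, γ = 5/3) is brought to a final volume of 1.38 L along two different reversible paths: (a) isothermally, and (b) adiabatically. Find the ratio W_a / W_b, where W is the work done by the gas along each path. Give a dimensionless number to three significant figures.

W_a / W_b ≈ 0.620

Path (a) isothermal: W = P₁V₁ ln(V₂/V₁) → W_a/(P₁V₁) = -1.334.
Path (b) adiabatic: W = P₁V₁(1 − (V₁/V₂)^(γ−1))/(γ−1) → W_b/(P₁V₁) = -2.151.
W_a / W_b = -1.334 / -2.151 = 0.6203.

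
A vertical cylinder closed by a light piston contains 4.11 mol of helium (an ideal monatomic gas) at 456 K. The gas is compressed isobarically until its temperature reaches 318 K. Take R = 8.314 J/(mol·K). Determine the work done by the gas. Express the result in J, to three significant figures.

Isobaric: W = P ΔV = nR ΔT.
W = (4.11)(8.314)(318 − 456) = -4716 J.

W ≈ -4720 J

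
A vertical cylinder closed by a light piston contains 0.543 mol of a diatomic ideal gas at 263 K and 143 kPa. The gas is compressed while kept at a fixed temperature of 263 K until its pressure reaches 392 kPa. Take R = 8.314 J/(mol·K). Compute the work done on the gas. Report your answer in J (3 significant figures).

Isothermal process: W = nRT ln(V₂/V₁) = nRT ln(P₁/P₂).
W = (0.543)(8.314)(263) × ln(143/392)
  = 1187 × ln(0.3648) = 1187 × -1.008
W_by_gas = -1197 J; work on gas = −W_by = 1197 J.

W ≈ 1200 J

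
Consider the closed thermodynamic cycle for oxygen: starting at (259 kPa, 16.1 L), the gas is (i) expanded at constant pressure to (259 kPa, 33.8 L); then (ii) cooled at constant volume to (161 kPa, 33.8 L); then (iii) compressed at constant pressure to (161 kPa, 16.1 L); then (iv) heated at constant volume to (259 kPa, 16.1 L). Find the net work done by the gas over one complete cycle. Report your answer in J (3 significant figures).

Constant-volume legs do no work.
W(i) = (259)(33.8 − 16.1) = 4584 J; W(iii) = (161)(16.1 − 33.8) = -2850 J.
W_net = 4584 − 2850 = 1735 J (the clockwise enclosed area).

W_net ≈ 1730 J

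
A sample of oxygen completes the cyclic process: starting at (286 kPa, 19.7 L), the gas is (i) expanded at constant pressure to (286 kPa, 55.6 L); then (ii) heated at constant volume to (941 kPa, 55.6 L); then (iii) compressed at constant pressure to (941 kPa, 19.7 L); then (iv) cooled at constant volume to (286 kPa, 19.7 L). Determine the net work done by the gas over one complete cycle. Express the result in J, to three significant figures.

Constant-volume legs do no work.
W(i) = (286)(55.6 − 19.7) = 10267 J; W(iii) = (941)(19.7 − 55.6) = -33782 J.
W_net = 10267 − 33782 = -23515 J (the counter-clockwise enclosed area).

W_net ≈ -23500 J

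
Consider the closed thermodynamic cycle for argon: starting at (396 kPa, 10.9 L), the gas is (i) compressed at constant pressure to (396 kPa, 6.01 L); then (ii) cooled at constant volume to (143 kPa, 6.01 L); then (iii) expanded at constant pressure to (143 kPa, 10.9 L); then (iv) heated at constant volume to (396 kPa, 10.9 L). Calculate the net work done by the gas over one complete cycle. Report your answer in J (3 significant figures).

Constant-volume legs do no work.
W(i) = (396)(6.01 − 10.9) = -1936 J; W(iii) = (143)(10.9 − 6.01) = 699.3 J.
W_net = -1936 + 699.3 = -1237 J (the counter-clockwise enclosed area).

W_net ≈ -1240 J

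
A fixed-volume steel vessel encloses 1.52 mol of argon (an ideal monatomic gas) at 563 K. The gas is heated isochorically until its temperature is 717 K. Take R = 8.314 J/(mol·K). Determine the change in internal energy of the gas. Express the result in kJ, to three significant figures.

Constant volume ⇒ W = 0, so Q = ΔU = nCᵥΔT with Cᵥ = 3R/2 = 12.47 J/(mol·K).
ΔU = (1.52)(12.47)(717 − 563) = 2919 J.

ΔU ≈ 2.92 kJ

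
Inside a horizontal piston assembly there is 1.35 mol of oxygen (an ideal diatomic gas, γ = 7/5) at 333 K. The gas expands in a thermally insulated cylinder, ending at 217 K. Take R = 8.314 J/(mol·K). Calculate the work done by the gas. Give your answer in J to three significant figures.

W ≈ 3250 J

Adiabatic ⇒ Q = 0, so W_by = −ΔU = nCᵥ(T₁ − T₂).
Cᵥ = 5R/2 = 20.79 J/(mol·K).
W = (1.35)(20.79)(333 − 217) = 3255 J.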